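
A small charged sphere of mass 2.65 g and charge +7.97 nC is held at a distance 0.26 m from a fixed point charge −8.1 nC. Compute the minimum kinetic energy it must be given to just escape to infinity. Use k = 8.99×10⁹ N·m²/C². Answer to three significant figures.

2.23×10⁻⁶ J

To just escape, total mechanical energy must reach zero at infinity: ½mv²_min + U = 0, so ½mv²_min = −U = |kQq|/r.
|U| = |kQq|/r = (8.99×10⁹ N·m²/C²)(8.10×10⁻⁹)(7.97×10⁻⁹)/(0.260) = 2.23×10⁻⁶ J.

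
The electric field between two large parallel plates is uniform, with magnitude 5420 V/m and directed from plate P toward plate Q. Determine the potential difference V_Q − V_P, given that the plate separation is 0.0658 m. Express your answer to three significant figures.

In a uniform field, potential decreases in the direction of E: ΔV = −E·d for a displacement d parallel to E.
Going from P to Q is a displacement of 0.0658 m along the field, so V_Q − V_P = −Ed = -357 V.

-357 V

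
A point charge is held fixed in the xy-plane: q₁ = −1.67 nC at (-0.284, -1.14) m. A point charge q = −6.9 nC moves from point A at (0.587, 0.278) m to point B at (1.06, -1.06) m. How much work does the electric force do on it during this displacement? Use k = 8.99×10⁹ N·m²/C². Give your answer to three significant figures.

-1.47×10⁻⁸ J

The work done by the electric force is W_field = −ΔU = −q(V_B − V_A) = q(V_A − V_B).
At A: distance to the source charge is 1.66 m; V_A = kq₁/r = -9.02 V.
At B: distance to the source charge is 1.35 m; V_B = kq₁/r = -11.2 V.
ΔV = V_B − V_A = -2.13 V.
W_field = −qΔV = −(-6.90×10⁻⁹ C)(-2.13 V) = -1.47×10⁻⁸ J.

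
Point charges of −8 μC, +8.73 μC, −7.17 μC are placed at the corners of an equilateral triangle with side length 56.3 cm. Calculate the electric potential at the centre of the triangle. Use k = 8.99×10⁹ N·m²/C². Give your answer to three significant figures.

-1.78×10⁵ V

Electric potential is a scalar, so the contributions from each charge add algebraically: V = Σ kqᵢ/rᵢ.
The distance from each vertex to the centroid is a/√3 = 0.325 m.
V = k[(-8.00×10⁻⁶)/(0.325) + (8.73×10⁻⁶)/(0.325) + (-7.17×10⁻⁶)/(0.325)] = -1.78×10⁵ V.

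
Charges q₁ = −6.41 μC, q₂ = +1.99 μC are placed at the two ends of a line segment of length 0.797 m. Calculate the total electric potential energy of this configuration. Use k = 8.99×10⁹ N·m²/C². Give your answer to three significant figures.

The work to assemble the configuration equals its total potential energy, U = Σ kqᵢqⱼ/rᵢⱼ over all pairs.
The separation is r = 0.797 m.
U = (-0.144) = -0.144 J.

-0.144 J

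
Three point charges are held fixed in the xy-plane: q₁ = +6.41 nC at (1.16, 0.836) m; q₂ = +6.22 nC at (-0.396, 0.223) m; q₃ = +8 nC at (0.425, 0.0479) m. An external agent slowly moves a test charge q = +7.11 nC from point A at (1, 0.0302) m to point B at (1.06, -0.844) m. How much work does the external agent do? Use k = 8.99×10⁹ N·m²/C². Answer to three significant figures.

For quasistatic motion the external work equals the change in potential energy: W_ext = qΔV = q(V_B − V_A).
At A: distances to the source charges are 0.822 m, 1.41 m, 0.575 m; V_A = Σ kqᵢ/rᵢ = 235 V.
At B: distances to the source charges are 1.68 m, 1.81 m, 1.09 m; V_B = Σ kqᵢ/rᵢ = 131 V.
ΔV = V_B − V_A = -104 V.
W_ext = qΔV = (7.11×10⁻⁹ C)(-104 V) = -7.39×10⁻⁷ J.

-7.39×10⁻⁷ J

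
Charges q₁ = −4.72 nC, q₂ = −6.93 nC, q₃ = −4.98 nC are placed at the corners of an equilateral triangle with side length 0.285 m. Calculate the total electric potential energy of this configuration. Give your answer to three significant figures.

2.86×10⁻⁶ J

The assembly work is the sum of pairwise potential energies, U = Σ_{i<j} kqᵢqⱼ/rᵢⱼ.
All three pair separations equal the side length, 0.285 m.
U = (1.03×10⁻⁶) + (7.41×10⁻⁷) + (1.09×10⁻⁶) = 2.86×10⁻⁶ J.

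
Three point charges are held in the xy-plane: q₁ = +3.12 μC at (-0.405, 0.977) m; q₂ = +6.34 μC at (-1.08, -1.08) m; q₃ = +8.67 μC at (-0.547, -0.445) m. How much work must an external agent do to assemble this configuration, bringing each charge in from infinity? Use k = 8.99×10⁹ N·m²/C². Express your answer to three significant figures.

The work to assemble the configuration equals its total potential energy, U = Σ kqᵢqⱼ/rᵢⱼ over all pairs.
Pair separations: r₁₂ = 2.16 m, r₁₃ = 1.43 m, r₂₃ = 0.829 m.
U = (0.0821) + (0.170) + (0.596) = 0.848 J.

0.848 J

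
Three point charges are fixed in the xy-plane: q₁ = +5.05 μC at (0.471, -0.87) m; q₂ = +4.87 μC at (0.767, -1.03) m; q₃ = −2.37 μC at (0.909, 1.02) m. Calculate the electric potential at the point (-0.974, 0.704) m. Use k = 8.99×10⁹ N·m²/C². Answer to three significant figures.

The total potential is the scalar sum of each charge's contribution, V = Σ kqᵢ/rᵢ.
Distances from the field point to each charge: r₁ = 2.14 m, r₂ = 2.46 m, r₃ = 1.91 m.
V = k[(5.05×10⁻⁶)/(2.14) + (4.87×10⁻⁶)/(2.46) + (-2.37×10⁻⁶)/(1.91)] = 2.79×10⁴ V.

2.79×10⁴ V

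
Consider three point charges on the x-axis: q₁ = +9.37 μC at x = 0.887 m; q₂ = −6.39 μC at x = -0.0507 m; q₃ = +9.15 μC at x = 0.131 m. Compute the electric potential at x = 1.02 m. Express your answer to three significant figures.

Electric potential is a scalar, so the contributions from each charge add algebraically: V = Σ kqᵢ/rᵢ.
Distances from the field point to each charge: r₁ = 0.133 m, r₂ = 1.07 m, r₃ = 0.889 m.
V = k[(9.37×10⁻⁶)/(0.133) + (-6.39×10⁻⁶)/(1.07) + (9.15×10⁻⁶)/(0.889)] = 6.72×10⁵ V.

6.72×10⁵ V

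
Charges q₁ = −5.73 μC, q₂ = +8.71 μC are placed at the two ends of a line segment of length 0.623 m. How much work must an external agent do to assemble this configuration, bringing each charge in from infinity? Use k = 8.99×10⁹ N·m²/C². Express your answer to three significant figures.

The work to assemble the configuration equals its total potential energy, U = Σ kqᵢqⱼ/rᵢⱼ over all pairs.
The separation is r = 0.623 m.
U = (-0.720) = -0.720 J.

-0.720 J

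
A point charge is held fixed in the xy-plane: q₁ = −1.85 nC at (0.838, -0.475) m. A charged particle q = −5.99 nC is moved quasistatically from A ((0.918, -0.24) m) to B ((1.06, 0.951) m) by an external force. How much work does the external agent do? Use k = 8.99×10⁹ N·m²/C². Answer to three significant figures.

-3.32×10⁻⁷ J

For quasistatic motion the external work equals the change in potential energy: W_ext = qΔV = q(V_B − V_A).
At A: distance to the source charge is 0.248 m; V_A = kq₁/r = -67.0 V.
At B: distance to the source charge is 1.44 m; V_B = kq₁/r = -11.5 V.
ΔV = V_B − V_A = 55.5 V.
W_ext = qΔV = (-5.99×10⁻⁹ C)(55.5 V) = -3.32×10⁻⁷ J.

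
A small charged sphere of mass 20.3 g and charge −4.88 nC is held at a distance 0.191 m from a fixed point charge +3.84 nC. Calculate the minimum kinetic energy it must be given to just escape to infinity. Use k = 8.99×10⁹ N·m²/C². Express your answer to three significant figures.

To just escape, total mechanical energy must reach zero at infinity: ½mv²_min + U = 0, so ½mv²_min = −U = |kQq|/r.
|U| = |kQq|/r = (8.99×10⁹ N·m²/C²)(3.84×10⁻⁹)(4.88×10⁻⁹)/(0.191) = 8.82×10⁻⁷ J.

8.82×10⁻⁷ J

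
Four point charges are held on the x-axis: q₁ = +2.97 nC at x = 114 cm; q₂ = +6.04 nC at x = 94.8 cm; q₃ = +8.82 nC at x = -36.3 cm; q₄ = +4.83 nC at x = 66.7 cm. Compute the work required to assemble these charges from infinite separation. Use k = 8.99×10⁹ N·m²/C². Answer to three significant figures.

2.94×10⁻⁶ J

The work to assemble the configuration equals its total potential energy, U = Σ kqᵢqⱼ/rᵢⱼ over all pairs.
Pair separations: r₁₂ = 0.192 m, r₁₃ = 1.50 m, r₁₄ = 0.473 m, r₂₃ = 1.31 m, r₂₄ = 0.281 m, r₃₄ = 1.03 m.
Summing all 6 pair terms gives U = 2.94×10⁻⁶ J.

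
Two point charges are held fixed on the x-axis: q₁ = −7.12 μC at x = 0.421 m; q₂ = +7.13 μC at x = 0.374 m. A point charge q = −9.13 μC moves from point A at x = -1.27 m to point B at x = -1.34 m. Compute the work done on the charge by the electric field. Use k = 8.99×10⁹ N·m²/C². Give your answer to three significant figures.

The work done by the electric force is W_field = −ΔU = −q(V_B − V_A) = q(V_A − V_B).
At A: distances to the source charges are 1.69 m, 1.64 m; V_A = Σ kqᵢ/rᵢ = 1140 V.
At B: distances to the source charges are 1.76 m, 1.71 m; V_B = Σ kqᵢ/rᵢ = 1050 V.
ΔV = V_B − V_A = -87.7 V.
W_field = −qΔV = −(-9.13×10⁻⁶ C)(-87.7 V) = -8.01×10⁻⁴ J.

-8.01×10⁻⁴ J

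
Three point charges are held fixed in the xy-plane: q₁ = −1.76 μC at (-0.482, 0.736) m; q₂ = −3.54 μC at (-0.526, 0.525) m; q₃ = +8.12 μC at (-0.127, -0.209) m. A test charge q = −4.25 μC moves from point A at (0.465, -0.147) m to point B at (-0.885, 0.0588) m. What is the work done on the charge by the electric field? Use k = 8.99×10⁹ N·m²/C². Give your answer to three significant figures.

The work done by the electric force is W_field = −ΔU = −q(V_B − V_A) = q(V_A − V_B).
At A: distances to the source charges are 1.29 m, 1.20 m, 0.595 m; V_A = Σ kqᵢ/rᵢ = 8.38×10⁴ V.
At B: distances to the source charges are 0.788 m, 0.588 m, 0.804 m; V_B = Σ kqᵢ/rᵢ = 1.66×10⁴ V.
ΔV = V_B − V_A = -6.72×10⁴ V.
W_field = −qΔV = −(-4.25×10⁻⁶ C)(-6.72×10⁴ V) = -0.286 J.

-0.286 J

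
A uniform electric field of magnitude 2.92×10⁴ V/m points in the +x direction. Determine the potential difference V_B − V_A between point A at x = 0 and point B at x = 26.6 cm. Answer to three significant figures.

In a uniform field, potential decreases in the direction of E: V_B − V_A = −E·Δx.
V_B − V_A = −(2.92×10⁴ V/m)(0.266 m) = -7770 V.

-7770 V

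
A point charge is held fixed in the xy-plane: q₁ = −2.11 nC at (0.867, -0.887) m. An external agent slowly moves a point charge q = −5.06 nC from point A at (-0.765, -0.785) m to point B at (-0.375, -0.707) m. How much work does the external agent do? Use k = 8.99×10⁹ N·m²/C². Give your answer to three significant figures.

1.78×10⁻⁸ J

For quasistatic motion the external work equals the change in potential energy: W_ext = qΔV = q(V_B − V_A).
At A: distance to the source charge is 1.64 m; V_A = kq₁/r = -11.6 V.
At B: distance to the source charge is 1.25 m; V_B = kq₁/r = -15.1 V.
ΔV = V_B − V_A = -3.51 V.
W_ext = qΔV = (-5.06×10⁻⁹ C)(-3.51 V) = 1.78×10⁻⁸ J.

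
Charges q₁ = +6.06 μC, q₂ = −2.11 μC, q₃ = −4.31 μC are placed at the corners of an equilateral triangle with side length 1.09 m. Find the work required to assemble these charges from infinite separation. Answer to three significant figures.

-0.246 J

The assembly work is the sum of pairwise potential energies, U = Σ_{i<j} kqᵢqⱼ/rᵢⱼ.
All three pair separations equal the side length, 1.09 m.
U = (-0.105) + (-0.215) + (0.0750) = -0.246 J.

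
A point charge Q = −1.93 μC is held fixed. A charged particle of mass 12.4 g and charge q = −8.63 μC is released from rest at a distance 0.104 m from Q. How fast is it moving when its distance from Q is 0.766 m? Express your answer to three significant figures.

Only the electrostatic force acts, so mechanical energy is conserved: ½mv² = U₁ − U₂ = kQq(1/r₁ − 1/r₂).
U₁ − U₂ = (8.99×10⁹ N·m²/C²)(-1.93×10⁻⁶ C)(-8.63×10⁻⁶ C)(1/0.104 − 1/0.766) = 1.24 J.
v = √(2·1.24/0.0124) = 14.2 m/s.

14.2 m/s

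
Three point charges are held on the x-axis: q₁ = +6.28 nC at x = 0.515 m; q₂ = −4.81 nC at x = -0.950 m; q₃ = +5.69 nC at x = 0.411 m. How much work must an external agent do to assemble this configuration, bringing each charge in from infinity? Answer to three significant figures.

2.72×10⁻⁶ J

The assembly work is the sum of pairwise potential energies, U = Σ_{i<j} kqᵢqⱼ/rᵢⱼ.
Pair separations: r₁₂ = 1.46 m, r₁₃ = 0.104 m, r₂₃ = 1.36 m.
U = (-1.85×10⁻⁷) + (3.09×10⁻⁶) + (-1.81×10⁻⁷) = 2.72×10⁻⁶ J.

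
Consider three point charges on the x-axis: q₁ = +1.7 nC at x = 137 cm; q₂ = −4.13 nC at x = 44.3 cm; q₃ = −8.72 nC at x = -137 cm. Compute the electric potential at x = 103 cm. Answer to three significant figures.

-51.0 V

The total potential is the scalar sum of each charge's contribution, V = Σ kqᵢ/rᵢ.
Distances from the field point to each charge: r₁ = 0.340 m, r₂ = 0.587 m, r₃ = 2.40 m.
V = k[(1.70×10⁻⁹)/(0.340) + (-4.13×10⁻⁹)/(0.587) + (-8.72×10⁻⁹)/(2.40)] = -51.0 V.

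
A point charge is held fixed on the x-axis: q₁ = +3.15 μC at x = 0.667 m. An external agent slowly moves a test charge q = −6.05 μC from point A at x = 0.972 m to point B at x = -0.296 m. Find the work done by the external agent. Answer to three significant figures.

For quasistatic motion the external work equals the change in potential energy: W_ext = qΔV = q(V_B − V_A).
At A: distance to the source charge is 0.305 m; V_A = kq₁/r = 9.28×10⁴ V.
At B: distance to the source charge is 0.963 m; V_B = kq₁/r = 2.94×10⁴ V.
ΔV = V_B − V_A = -6.34×10⁴ V.
W_ext = qΔV = (-6.05×10⁻⁶ C)(-6.34×10⁴ V) = 0.384 J.

0.384 J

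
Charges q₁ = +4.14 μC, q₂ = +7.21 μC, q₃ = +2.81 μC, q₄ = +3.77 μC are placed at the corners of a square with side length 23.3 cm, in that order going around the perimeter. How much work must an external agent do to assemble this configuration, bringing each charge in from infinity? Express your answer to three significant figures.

4.00 J

The assembly work is the sum of pairwise potential energies, U = Σ_{i<j} kqᵢqⱼ/rᵢⱼ.
The four side pairs have separation 0.233 m and the two diagonal pairs 0.330 m.
Summing all 6 pair terms gives U = 4.00 J.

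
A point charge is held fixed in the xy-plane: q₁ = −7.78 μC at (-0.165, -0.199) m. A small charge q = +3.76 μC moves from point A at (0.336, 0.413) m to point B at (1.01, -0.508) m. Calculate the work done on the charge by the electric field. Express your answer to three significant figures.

The work done by the electric force is W_field = −ΔU = −q(V_B − V_A) = q(V_A − V_B).
At A: distance to the source charge is 0.791 m; V_A = kq₁/r = -8.84×10⁴ V.
At B: distance to the source charge is 1.21 m; V_B = kq₁/r = -5.76×10⁴ V.
ΔV = V_B − V_A = 3.09×10⁴ V.
W_field = −qΔV = −(3.76×10⁻⁶ C)(3.09×10⁴ V) = -0.116 J.

-0.116 J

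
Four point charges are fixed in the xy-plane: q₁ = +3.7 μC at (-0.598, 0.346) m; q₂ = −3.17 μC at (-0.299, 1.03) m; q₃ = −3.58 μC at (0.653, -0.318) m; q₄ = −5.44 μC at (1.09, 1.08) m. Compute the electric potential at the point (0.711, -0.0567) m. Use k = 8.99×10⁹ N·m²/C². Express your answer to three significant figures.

The total potential is the scalar sum of each charge's contribution, V = Σ kqᵢ/rᵢ.
Distances from the field point to each charge: r₁ = 1.37 m, r₂ = 1.48 m, r₃ = 0.268 m, r₄ = 1.20 m.
V = k[(3.70×10⁻⁶)/(1.37) + (-3.17×10⁻⁶)/(1.48) + (-3.58×10⁻⁶)/(0.268) + (-5.44×10⁻⁶)/(1.20)] = -1.56×10⁵ V.

-1.56×10⁵ V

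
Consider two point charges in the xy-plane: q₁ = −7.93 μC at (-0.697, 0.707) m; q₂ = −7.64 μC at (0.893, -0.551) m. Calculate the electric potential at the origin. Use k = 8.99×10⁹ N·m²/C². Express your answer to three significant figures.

Electric potential is a scalar, so the contributions from each charge add algebraically: V = Σ kqᵢ/rᵢ.
Distances from the field point to each charge: r₁ = 0.993 m, r₂ = 1.05 m.
V = k[(-7.93×10⁻⁶)/(0.993) + (-7.64×10⁻⁶)/(1.05)] = -1.37×10⁵ V.

-1.37×10⁵ V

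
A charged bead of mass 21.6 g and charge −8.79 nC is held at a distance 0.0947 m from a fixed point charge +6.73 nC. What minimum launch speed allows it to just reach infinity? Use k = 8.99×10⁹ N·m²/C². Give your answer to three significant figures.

0.0228 m/s

To just escape, total mechanical energy must reach zero at infinity: ½mv²_min + U = 0, so ½mv²_min = −U = |kQq|/r.
|U| = |kQq|/r = (8.99×10⁹ N·m²/C²)(6.73×10⁻⁹)(8.79×10⁻⁹)/(0.0947) = 5.62×10⁻⁶ J.
v_min = √(2|U|/m) = √(2·5.62×10⁻⁶/0.0216) = 0.0228 m/s.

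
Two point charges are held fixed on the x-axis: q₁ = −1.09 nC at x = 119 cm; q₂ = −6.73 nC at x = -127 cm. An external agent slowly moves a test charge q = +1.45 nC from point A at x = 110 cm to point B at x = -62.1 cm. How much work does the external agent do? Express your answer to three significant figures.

For quasistatic motion the external work equals the change in potential energy: W_ext = qΔV = q(V_B − V_A).
At A: distances to the source charges are 0.0900 m, 2.37 m; V_A = Σ kqᵢ/rᵢ = -134 V.
At B: distances to the source charges are 1.81 m, 0.649 m; V_B = Σ kqᵢ/rᵢ = -98.6 V.
ΔV = V_B − V_A = 35.8 V.
W_ext = qΔV = (1.45×10⁻⁹ C)(35.8 V) = 5.19×10⁻⁸ J.

5.19×10⁻⁸ J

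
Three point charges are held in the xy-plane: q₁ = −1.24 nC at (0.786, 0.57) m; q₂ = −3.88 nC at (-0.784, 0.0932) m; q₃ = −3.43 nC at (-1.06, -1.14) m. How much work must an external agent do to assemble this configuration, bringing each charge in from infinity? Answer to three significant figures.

The assembly work is the sum of pairwise potential energies, U = Σ_{i<j} kqᵢqⱼ/rᵢⱼ.
Pair separations: r₁₂ = 1.64 m, r₁₃ = 2.52 m, r₂₃ = 1.26 m.
U = (2.64×10⁻⁸) + (1.52×10⁻⁸) + (9.47×10⁻⁸) = 1.36×10⁻⁷ J.

1.36×10⁻⁷ J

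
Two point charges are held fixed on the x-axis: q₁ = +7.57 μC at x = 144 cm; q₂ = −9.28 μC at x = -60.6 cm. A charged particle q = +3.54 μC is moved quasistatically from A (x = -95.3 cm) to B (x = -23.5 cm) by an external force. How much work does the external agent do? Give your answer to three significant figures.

0.0982 J

For quasistatic motion the external work equals the change in potential energy: W_ext = qΔV = q(V_B − V_A).
At A: distances to the source charges are 2.39 m, 0.347 m; V_A = Σ kqᵢ/rᵢ = -2.12×10⁵ V.
At B: distances to the source charges are 1.67 m, 0.371 m; V_B = Σ kqᵢ/rᵢ = -1.84×10⁵ V.
ΔV = V_B − V_A = 2.77×10⁴ V.
W_ext = qΔV = (3.54×10⁻⁶ C)(2.77×10⁴ V) = 0.0982 J.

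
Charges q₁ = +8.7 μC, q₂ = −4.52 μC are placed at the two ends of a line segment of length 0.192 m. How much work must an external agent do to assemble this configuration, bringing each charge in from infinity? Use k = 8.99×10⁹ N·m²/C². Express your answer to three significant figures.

The assembly work is the sum of pairwise potential energies, U = Σ_{i<j} kqᵢqⱼ/rᵢⱼ.
The separation is r = 0.192 m.
U = (-1.84) = -1.84 J.

-1.84 J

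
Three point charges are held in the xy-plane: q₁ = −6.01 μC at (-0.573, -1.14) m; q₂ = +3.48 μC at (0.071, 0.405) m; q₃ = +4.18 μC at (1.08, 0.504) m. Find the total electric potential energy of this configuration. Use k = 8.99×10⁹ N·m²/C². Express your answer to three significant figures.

The work to assemble the configuration equals its total potential energy, U = Σ kqᵢqⱼ/rᵢⱼ over all pairs.
Pair separations: r₁₂ = 1.67 m, r₁₃ = 2.33 m, r₂₃ = 1.01 m.
U = (-0.112) + (-0.0969) + (0.129) = -0.0802 J.

-0.0802 J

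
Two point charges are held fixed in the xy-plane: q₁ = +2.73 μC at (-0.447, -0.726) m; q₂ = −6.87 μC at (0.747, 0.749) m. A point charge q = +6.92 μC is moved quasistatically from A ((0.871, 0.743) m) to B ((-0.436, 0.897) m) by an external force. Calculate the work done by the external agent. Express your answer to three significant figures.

For quasistatic motion the external work equals the change in potential energy: W_ext = qΔV = q(V_B − V_A).
At A: distances to the source charges are 1.97 m, 0.124 m; V_A = Σ kqᵢ/rᵢ = -4.85×10⁵ V.
At B: distances to the source charges are 1.62 m, 1.19 m; V_B = Σ kqᵢ/rᵢ = -3.67×10⁴ V.
ΔV = V_B − V_A = 4.48×10⁵ V.
W_ext = qΔV = (6.92×10⁻⁶ C)(4.48×10⁵ V) = 3.10 J.

3.10 J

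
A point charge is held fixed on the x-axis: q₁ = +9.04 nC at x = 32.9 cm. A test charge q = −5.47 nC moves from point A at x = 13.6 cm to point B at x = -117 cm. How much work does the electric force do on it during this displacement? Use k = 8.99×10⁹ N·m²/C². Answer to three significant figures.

The work done by the electric force is W_field = −ΔU = −q(V_B − V_A) = q(V_A − V_B).
At A: distance to the source charge is 0.193 m; V_A = kq₁/r = 421 V.
At B: distance to the source charge is 1.50 m; V_B = kq₁/r = 54.2 V.
ΔV = V_B − V_A = -367 V.
W_field = −qΔV = −(-5.47×10⁻⁹ C)(-367 V) = -2.01×10⁻⁶ J.

-2.01×10⁻⁶ J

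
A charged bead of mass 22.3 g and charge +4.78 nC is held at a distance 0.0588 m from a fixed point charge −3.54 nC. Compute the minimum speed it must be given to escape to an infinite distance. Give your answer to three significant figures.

To just escape, total mechanical energy must reach zero at infinity: ½mv²_min + U = 0, so ½mv²_min = −U = |kQq|/r.
|U| = |kQq|/r = (8.99×10⁹ N·m²/C²)(3.54×10⁻⁹)(4.78×10⁻⁹)/(0.0588) = 2.59×10⁻⁶ J.
v_min = √(2|U|/m) = √(2·2.59×10⁻⁶/0.0223) = 0.0152 m/s.

0.0152 m/s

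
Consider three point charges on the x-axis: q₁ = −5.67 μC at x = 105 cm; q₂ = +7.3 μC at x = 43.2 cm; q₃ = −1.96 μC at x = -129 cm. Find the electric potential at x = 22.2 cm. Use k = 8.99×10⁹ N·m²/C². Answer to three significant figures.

Electric potential is a scalar, so the contributions from each charge add algebraically: V = Σ kqᵢ/rᵢ.
Distances from the field point to each charge: r₁ = 0.828 m, r₂ = 0.210 m, r₃ = 1.51 m.
V = k[(-5.67×10⁻⁶)/(0.828) + (7.30×10⁻⁶)/(0.210) + (-1.96×10⁻⁶)/(1.51)] = 2.39×10⁵ V.

2.39×10⁵ V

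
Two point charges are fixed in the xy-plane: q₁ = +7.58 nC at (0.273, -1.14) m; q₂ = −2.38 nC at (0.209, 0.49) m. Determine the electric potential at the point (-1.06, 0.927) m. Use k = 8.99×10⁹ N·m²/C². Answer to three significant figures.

The total potential is the scalar sum of each charge's contribution, V = Σ kqᵢ/rᵢ.
Distances from the field point to each charge: r₁ = 2.46 m, r₂ = 1.34 m.
V = k[(7.58×10⁻⁹)/(2.46) + (-2.38×10⁻⁹)/(1.34)] = 11.8 V.

11.8 V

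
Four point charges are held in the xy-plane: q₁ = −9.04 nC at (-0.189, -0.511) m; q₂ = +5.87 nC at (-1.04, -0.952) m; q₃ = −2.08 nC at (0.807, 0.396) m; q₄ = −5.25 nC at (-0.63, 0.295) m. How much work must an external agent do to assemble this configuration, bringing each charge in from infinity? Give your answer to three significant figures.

-9.88×10⁻⁸ J

The work to assemble the configuration equals its total potential energy, U = Σ kqᵢqⱼ/rᵢⱼ over all pairs.
Pair separations: r₁₂ = 0.958 m, r₁₃ = 1.35 m, r₁₄ = 0.919 m, r₂₃ = 2.29 m, r₂₄ = 1.31 m, r₃₄ = 1.44 m.
Summing all 6 pair terms gives U = -9.88×10⁻⁸ J.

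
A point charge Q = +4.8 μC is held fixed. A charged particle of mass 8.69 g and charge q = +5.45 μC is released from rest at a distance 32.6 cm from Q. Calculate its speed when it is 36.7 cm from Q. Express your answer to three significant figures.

4.31 m/s

Only the electrostatic force acts, so mechanical energy is conserved: ½mv² = U₁ − U₂ = kQq(1/r₁ − 1/r₂).
U₁ − U₂ = (8.99×10⁹ N·m²/C²)(4.80×10⁻⁶ C)(5.45×10⁻⁶ C)(1/0.326 − 1/0.367) = 0.0806 J.
v = √(2·0.0806/8.69×10⁻³) = 4.31 m/s.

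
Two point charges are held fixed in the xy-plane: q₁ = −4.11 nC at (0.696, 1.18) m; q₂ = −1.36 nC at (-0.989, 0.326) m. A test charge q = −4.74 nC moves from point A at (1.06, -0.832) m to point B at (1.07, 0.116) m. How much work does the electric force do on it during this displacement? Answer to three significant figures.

-7.30×10⁻⁸ J

The work done by the electric force is W_field = −ΔU = −q(V_B − V_A) = q(V_A − V_B).
At A: distances to the source charges are 2.04 m, 2.35 m; V_A = Σ kqᵢ/rᵢ = -23.3 V.
At B: distances to the source charges are 1.13 m, 2.07 m; V_B = Σ kqᵢ/rᵢ = -38.7 V.
ΔV = V_B − V_A = -15.4 V.
W_field = −qΔV = −(-4.74×10⁻⁹ C)(-15.4 V) = -7.30×10⁻⁸ J.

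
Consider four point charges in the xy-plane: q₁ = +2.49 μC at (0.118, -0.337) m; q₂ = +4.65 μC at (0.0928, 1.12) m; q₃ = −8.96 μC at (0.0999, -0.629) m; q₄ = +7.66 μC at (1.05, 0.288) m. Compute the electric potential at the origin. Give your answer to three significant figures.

3.67×10⁴ V

Electric potential is a scalar, so the contributions from each charge add algebraically: V = Σ kqᵢ/rᵢ.
Distances from the field point to each charge: r₁ = 0.357 m, r₂ = 1.12 m, r₃ = 0.637 m, r₄ = 1.09 m.
V = k[(2.49×10⁻⁶)/(0.357) + (4.65×10⁻⁶)/(1.12) + (-8.96×10⁻⁶)/(0.637) + (7.66×10⁻⁶)/(1.09)] = 3.67×10⁴ V.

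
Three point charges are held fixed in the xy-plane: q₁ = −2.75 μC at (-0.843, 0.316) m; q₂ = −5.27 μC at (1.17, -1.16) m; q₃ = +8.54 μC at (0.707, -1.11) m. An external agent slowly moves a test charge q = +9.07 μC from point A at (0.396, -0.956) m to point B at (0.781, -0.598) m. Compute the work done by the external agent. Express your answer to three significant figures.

-0.746 J

For quasistatic motion the external work equals the change in potential energy: W_ext = qΔV = q(V_B − V_A).
At A: distances to the source charges are 1.78 m, 0.800 m, 0.347 m; V_A = Σ kqᵢ/rᵢ = 1.48×10⁵ V.
At B: distances to the source charges are 1.86 m, 0.683 m, 0.517 m; V_B = Σ kqᵢ/rᵢ = 6.58×10⁴ V.
ΔV = V_B − V_A = -8.23×10⁴ V.
W_ext = qΔV = (9.07×10⁻⁶ C)(-8.23×10⁴ V) = -0.746 J.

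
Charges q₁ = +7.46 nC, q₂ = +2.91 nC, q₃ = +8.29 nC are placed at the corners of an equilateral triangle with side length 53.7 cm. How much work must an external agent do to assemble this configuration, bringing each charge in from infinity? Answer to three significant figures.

The assembly work is the sum of pairwise potential energies, U = Σ_{i<j} kqᵢqⱼ/rᵢⱼ.
All three pair separations equal the side length, 0.537 m.
U = (3.63×10⁻⁷) + (1.04×10⁻⁶) + (4.04×10⁻⁷) = 1.80×10⁻⁶ J.

1.80×10⁻⁶ J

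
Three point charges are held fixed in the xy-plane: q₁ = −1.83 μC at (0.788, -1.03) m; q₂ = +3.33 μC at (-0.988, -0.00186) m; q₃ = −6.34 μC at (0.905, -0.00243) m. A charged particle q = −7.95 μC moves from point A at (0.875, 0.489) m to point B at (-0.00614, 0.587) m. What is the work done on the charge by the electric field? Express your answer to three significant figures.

0.600 J

The work done by the electric force is W_field = −ΔU = −q(V_B − V_A) = q(V_A − V_B).
At A: distances to the source charges are 1.52 m, 1.93 m, 0.492 m; V_A = Σ kqᵢ/rᵢ = -1.11×10⁵ V.
At B: distances to the source charges are 1.80 m, 1.14 m, 1.09 m; V_B = Σ kqᵢ/rᵢ = -3.55×10⁴ V.
ΔV = V_B − V_A = 7.55×10⁴ V.
W_field = −qΔV = −(-7.95×10⁻⁶ C)(7.55×10⁴ V) = 0.600 J.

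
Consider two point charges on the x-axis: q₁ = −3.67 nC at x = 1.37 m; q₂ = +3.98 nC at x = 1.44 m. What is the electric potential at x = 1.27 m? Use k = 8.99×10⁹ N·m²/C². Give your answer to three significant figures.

-119 V

Electric potential is a scalar, so the contributions from each charge add algebraically: V = Σ kqᵢ/rᵢ.
Distances from the field point to each charge: r₁ = 0.100 m, r₂ = 0.170 m.
V = k[(-3.67×10⁻⁹)/(0.100) + (3.98×10⁻⁹)/(0.170)] = -119 V.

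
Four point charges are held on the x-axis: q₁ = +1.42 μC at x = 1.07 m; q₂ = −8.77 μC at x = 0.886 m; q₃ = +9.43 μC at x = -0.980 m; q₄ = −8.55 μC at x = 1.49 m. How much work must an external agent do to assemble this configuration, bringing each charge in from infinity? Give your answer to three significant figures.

-0.385 J

The work to assemble the configuration equals its total potential energy, U = Σ kqᵢqⱼ/rᵢⱼ over all pairs.
Pair separations: r₁₂ = 0.184 m, r₁₃ = 2.05 m, r₁₄ = 0.420 m, r₂₃ = 1.87 m, r₂₄ = 0.604 m, r₃₄ = 2.47 m.
Summing all 6 pair terms gives U = -0.385 J.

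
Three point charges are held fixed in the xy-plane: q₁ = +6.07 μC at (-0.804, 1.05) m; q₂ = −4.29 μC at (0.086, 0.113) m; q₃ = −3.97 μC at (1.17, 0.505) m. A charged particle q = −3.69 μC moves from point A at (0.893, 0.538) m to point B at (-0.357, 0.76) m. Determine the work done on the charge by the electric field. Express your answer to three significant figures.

0.626 J

The work done by the electric force is W_field = −ΔU = −q(V_B − V_A) = q(V_A − V_B).
At A: distances to the source charges are 1.77 m, 0.912 m, 0.279 m; V_A = Σ kqᵢ/rᵢ = -1.39×10⁵ V.
At B: distances to the source charges are 0.533 m, 0.784 m, 1.55 m; V_B = Σ kqᵢ/rᵢ = 3.02×10⁴ V.
ΔV = V_B − V_A = 1.70×10⁵ V.
W_field = −qΔV = −(-3.69×10⁻⁶ C)(1.70×10⁵ V) = 0.626 J.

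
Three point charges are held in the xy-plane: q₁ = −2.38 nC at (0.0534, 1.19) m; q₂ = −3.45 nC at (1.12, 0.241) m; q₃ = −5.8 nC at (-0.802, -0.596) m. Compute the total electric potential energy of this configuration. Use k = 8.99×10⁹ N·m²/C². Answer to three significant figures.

2.00×10⁻⁷ J

The work to assemble the configuration equals its total potential energy, U = Σ kqᵢqⱼ/rᵢⱼ over all pairs.
Pair separations: r₁₂ = 1.43 m, r₁₃ = 1.98 m, r₂₃ = 2.10 m.
U = (5.17×10⁻⁸) + (6.27×10⁻⁸) + (8.58×10⁻⁸) = 2.00×10⁻⁷ J.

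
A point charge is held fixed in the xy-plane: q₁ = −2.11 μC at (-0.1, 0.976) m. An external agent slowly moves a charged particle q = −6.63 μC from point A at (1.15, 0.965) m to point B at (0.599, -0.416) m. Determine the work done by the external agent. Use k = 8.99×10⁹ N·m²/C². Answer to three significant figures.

-0.0199 J

For quasistatic motion the external work equals the change in potential energy: W_ext = qΔV = q(V_B − V_A).
At A: distance to the source charge is 1.25 m; V_A = kq₁/r = -1.52×10⁴ V.
At B: distance to the source charge is 1.56 m; V_B = kq₁/r = -1.22×10⁴ V.
ΔV = V_B − V_A = 3000 V.
W_ext = qΔV = (-6.63×10⁻⁶ C)(3000 V) = -0.0199 J.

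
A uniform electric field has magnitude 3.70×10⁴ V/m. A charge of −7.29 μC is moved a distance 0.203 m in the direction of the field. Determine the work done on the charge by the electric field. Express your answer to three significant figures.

The potential change for a displacement 0.203 m in the direction of the field is ΔV = −Ed = -7510 V.
W_field = −qΔV = -0.0548 J.

-0.0548 J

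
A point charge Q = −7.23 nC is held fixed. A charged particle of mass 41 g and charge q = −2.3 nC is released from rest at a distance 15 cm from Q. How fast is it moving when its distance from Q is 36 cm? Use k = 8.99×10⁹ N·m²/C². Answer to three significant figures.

5.33×10⁻³ m/s

Only the electrostatic force acts, so mechanical energy is conserved: ½mv² = U₁ − U₂ = kQq(1/r₁ − 1/r₂).
U₁ − U₂ = (8.99×10⁹ N·m²/C²)(-7.23×10⁻⁹ C)(-2.30×10⁻⁹ C)(1/0.150 − 1/0.360) = 5.81×10⁻⁷ J.
v = √(2·5.81×10⁻⁷/0.0410) = 5.33×10⁻³ m/s.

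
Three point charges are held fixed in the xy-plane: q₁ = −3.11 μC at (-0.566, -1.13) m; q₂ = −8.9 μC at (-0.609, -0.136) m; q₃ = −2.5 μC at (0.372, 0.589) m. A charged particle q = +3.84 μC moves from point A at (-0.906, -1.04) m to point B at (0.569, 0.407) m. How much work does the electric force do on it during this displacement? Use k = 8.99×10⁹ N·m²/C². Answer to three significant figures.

The work done by the electric force is W_field = −ΔU = −q(V_B − V_A) = q(V_A − V_B).
At A: distances to the source charges are 0.352 m, 0.952 m, 2.07 m; V_A = Σ kqᵢ/rᵢ = -1.74×10⁵ V.
At B: distances to the source charges are 1.91 m, 1.30 m, 0.268 m; V_B = Σ kqᵢ/rᵢ = -1.60×10⁵ V.
ΔV = V_B − V_A = 1.43×10⁴ V.
W_field = −qΔV = −(3.84×10⁻⁶ C)(1.43×10⁴ V) = -0.0550 J.

-0.0550 J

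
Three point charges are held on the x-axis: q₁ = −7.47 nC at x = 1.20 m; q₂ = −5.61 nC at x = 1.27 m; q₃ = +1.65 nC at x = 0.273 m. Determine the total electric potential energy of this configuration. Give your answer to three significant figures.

5.18×10⁻⁶ J

The work to assemble the configuration equals its total potential energy, U = Σ kqᵢqⱼ/rᵢⱼ over all pairs.
Pair separations: r₁₂ = 0.0700 m, r₁₃ = 0.927 m, r₂₃ = 0.997 m.
U = (5.38×10⁻⁶) + (-1.20×10⁻⁷) + (-8.35×10⁻⁸) = 5.18×10⁻⁶ J.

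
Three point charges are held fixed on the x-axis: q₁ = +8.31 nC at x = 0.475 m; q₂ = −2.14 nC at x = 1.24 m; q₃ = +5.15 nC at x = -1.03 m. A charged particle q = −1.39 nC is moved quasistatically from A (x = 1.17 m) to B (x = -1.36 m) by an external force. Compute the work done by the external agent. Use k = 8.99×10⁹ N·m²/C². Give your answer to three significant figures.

-4.45×10⁻⁷ J

For quasistatic motion the external work equals the change in potential energy: W_ext = qΔV = q(V_B − V_A).
At A: distances to the source charges are 0.695 m, 0.0700 m, 2.20 m; V_A = Σ kqᵢ/rᵢ = -146 V.
At B: distances to the source charges are 1.83 m, 2.60 m, 0.330 m; V_B = Σ kqᵢ/rᵢ = 174 V.
ΔV = V_B − V_A = 320 V.
W_ext = qΔV = (-1.39×10⁻⁹ C)(320 V) = -4.45×10⁻⁷ J.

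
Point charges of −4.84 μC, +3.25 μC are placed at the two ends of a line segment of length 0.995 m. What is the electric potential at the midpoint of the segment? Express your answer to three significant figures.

The total potential is the scalar sum of each charge's contribution, V = Σ kqᵢ/rᵢ.
Each charge is 0.497 m from the midpoint.
V = k[(-4.84×10⁻⁶)/(0.497) + (3.25×10⁻⁶)/(0.497)] = -2.87×10⁴ V.

-2.87×10⁴ V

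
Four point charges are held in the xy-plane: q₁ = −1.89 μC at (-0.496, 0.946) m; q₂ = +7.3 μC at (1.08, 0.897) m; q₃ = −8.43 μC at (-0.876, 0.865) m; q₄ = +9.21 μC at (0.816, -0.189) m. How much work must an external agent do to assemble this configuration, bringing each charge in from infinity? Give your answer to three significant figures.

The work to assemble the configuration equals its total potential energy, U = Σ kqᵢqⱼ/rᵢⱼ over all pairs.
Pair separations: r₁₂ = 1.58 m, r₁₃ = 0.389 m, r₁₄ = 1.73 m, r₂₃ = 1.96 m, r₂₄ = 1.12 m, r₃₄ = 1.99 m.
Summing all 6 pair terms gives U = 0.108 J.

0.108 J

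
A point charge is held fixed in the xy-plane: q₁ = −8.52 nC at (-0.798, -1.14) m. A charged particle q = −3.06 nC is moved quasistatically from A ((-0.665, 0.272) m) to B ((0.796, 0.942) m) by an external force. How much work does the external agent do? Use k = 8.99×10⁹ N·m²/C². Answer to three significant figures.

-7.59×10⁻⁸ J

For quasistatic motion the external work equals the change in potential energy: W_ext = qΔV = q(V_B − V_A).
At A: distance to the source charge is 1.42 m; V_A = kq₁/r = -54.0 V.
At B: distance to the source charge is 2.62 m; V_B = kq₁/r = -29.2 V.
ΔV = V_B − V_A = 24.8 V.
W_ext = qΔV = (-3.06×10⁻⁹ C)(24.8 V) = -7.59×10⁻⁸ J.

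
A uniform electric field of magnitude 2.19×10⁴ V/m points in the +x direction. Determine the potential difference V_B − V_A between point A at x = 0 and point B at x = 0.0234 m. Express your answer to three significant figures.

-512 V

In a uniform field, potential decreases in the direction of E: V_B − V_A = −E·Δx.
V_B − V_A = −(2.19×10⁴ V/m)(0.0234 m) = -512 V.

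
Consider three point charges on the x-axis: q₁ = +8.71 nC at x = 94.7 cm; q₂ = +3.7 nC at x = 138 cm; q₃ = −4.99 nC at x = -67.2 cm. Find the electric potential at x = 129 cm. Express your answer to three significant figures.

The total potential is the scalar sum of each charge's contribution, V = Σ kqᵢ/rᵢ.
Distances from the field point to each charge: r₁ = 0.343 m, r₂ = 0.0900 m, r₃ = 1.96 m.
V = k[(8.71×10⁻⁹)/(0.343) + (3.70×10⁻⁹)/(0.0900) + (-4.99×10⁻⁹)/(1.96)] = 575 V.

575 V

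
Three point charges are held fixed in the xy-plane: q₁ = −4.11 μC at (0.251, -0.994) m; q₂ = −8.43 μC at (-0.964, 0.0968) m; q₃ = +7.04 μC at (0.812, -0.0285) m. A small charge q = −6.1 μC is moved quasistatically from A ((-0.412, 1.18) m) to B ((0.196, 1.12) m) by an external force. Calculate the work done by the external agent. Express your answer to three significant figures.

For quasistatic motion the external work equals the change in potential energy: W_ext = qΔV = q(V_B − V_A).
At A: distances to the source charges are 2.27 m, 1.22 m, 1.72 m; V_A = Σ kqᵢ/rᵢ = -4.18×10⁴ V.
At B: distances to the source charges are 2.11 m, 1.55 m, 1.30 m; V_B = Σ kqᵢ/rᵢ = -1.79×10⁴ V.
ΔV = V_B − V_A = 2.39×10⁴ V.
W_ext = qΔV = (-6.10×10⁻⁶ C)(2.39×10⁴ V) = -0.146 J.

-0.146 J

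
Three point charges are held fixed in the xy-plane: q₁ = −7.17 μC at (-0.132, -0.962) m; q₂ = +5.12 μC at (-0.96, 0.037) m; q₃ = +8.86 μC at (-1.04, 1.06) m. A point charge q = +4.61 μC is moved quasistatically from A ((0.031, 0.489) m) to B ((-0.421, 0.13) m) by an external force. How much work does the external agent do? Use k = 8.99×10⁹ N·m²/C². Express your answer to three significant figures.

For quasistatic motion the external work equals the change in potential energy: W_ext = qΔV = q(V_B − V_A).
At A: distances to the source charges are 1.46 m, 1.09 m, 1.21 m; V_A = Σ kqᵢ/rᵢ = 6.37×10⁴ V.
At B: distances to the source charges are 1.13 m, 0.547 m, 1.12 m; V_B = Σ kqᵢ/rᵢ = 9.84×10⁴ V.
ΔV = V_B − V_A = 3.46×10⁴ V.
W_ext = qΔV = (4.61×10⁻⁶ C)(3.46×10⁴ V) = 0.160 J.

0.160 J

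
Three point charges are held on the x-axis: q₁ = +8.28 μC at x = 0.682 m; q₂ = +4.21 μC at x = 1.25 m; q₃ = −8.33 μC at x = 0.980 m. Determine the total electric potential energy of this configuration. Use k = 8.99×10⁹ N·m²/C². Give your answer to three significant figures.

The assembly work is the sum of pairwise potential energies, U = Σ_{i<j} kqᵢqⱼ/rᵢⱼ.
Pair separations: r₁₂ = 0.568 m, r₁₃ = 0.298 m, r₂₃ = 0.270 m.
U = (0.552) + (-2.08) + (-1.17) = -2.70 J.

-2.70 J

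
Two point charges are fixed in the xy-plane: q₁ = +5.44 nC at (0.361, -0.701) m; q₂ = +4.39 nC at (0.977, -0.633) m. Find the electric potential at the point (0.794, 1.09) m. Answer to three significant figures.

49.3 V

Electric potential is a scalar, so the contributions from each charge add algebraically: V = Σ kqᵢ/rᵢ.
Distances from the field point to each charge: r₁ = 1.84 m, r₂ = 1.73 m.
V = k[(5.44×10⁻⁹)/(1.84) + (4.39×10⁻⁹)/(1.73)] = 49.3 V.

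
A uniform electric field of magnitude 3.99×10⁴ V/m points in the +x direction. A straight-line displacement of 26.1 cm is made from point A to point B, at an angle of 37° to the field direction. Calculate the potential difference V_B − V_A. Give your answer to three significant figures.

Only the component of displacement along E changes the potential: ΔV = −E·d·cosθ.
ΔV = −(3.99×10⁴ V/m)(0.261 m)cos37° = -8320 V.

-8320 V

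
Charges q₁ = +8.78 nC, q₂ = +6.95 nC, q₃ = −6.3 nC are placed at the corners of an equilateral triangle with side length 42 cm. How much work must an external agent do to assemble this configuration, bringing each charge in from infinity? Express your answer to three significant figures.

The work to assemble the configuration equals its total potential energy, U = Σ kqᵢqⱼ/rᵢⱼ over all pairs.
All three pair separations equal the side length, 0.420 m.
U = (1.31×10⁻⁶) + (-1.18×10⁻⁶) + (-9.37×10⁻⁷) = -8.15×10⁻⁷ J.

-8.15×10⁻⁷ J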